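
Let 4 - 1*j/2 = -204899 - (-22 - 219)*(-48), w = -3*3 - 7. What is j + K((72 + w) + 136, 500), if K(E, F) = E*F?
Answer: 528942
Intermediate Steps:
w = -16 (w = -9 - 7 = -16)
j = 432942 (j = 8 - 2*(-204899 - (-22 - 219)*(-48)) = 8 - 2*(-204899 - (-241)*(-48)) = 8 - 2*(-204899 - 1*11568) = 8 - 2*(-204899 - 11568) = 8 - 2*(-216467) = 8 + 432934 = 432942)
j + K((72 + w) + 136, 500) = 432942 + ((72 - 16) + 136)*500 = 432942 + (56 + 136)*500 = 432942 + 192*500 = 432942 + 96000 = 528942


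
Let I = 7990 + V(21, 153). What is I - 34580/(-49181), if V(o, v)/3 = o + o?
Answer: 399187576/49181 ≈ 8116.7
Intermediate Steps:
V(o, v) = 6*o (V(o, v) = 3*(o + o) = 3*(2*o) = 6*o)
I = 8116 (I = 7990 + 6*21 = 7990 + 126 = 8116)
I - 34580/(-49181) = 8116 - 34580/(-49181) = 8116 - 34580*(-1/49181) = 8116 + 34580/49181 = 399187576/49181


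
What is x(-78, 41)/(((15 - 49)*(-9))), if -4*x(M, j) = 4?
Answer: -1/306 ≈ -0.0032680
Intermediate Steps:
x(M, j) = -1 (x(M, j) = -¼*4 = -1)
x(-78, 41)/(((15 - 49)*(-9))) = -1/((15 - 49)*(-9)) = -1/((-34*(-9))) = -1/306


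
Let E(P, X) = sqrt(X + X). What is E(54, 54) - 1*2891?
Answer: -2891 + 6*sqrt(3) ≈ -2880.6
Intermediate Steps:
E(P, X) = sqrt(2)*sqrt(X) (E(P, X) = sqrt(2*X) = sqrt(2)*sqrt(X))
E(54, 54) - 1*2891 = sqrt(2)*sqrt(54) - 1*2891 = sqrt(2)*(3*sqrt(6)) - 2891 = 6*sqrt(3) - 2891 = -2891 + 6*sqrt(3)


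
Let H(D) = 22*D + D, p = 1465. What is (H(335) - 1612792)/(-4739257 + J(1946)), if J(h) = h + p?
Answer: 1605087/4735846 ≈ 0.33892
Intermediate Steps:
J(h) = 1465 + h (J(h) = h + 1465 = 1465 + h)
H(D) = 23*D
(H(335) - 1612792)/(-4739257 + J(1946)) = (23*335 - 1612792)/(-4739257 + (1465 + 1946)) = (7705 - 1612792)/(-4739257 + 3411) = -1605087/(-4735846) = -1605087*(-1/4735846) = 1605087/4735846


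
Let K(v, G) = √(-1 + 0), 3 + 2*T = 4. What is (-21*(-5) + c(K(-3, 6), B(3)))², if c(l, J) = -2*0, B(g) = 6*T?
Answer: 11025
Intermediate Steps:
T = ½ (T = -3/2 + (½)*4 = -3/2 + 2 = ½ ≈ 0.50000)
K(v, G) = I (K(v, G) = √(-1) = I)
B(g) = 3 (B(g) = 6*(½) = 3)
c(l, J) = 0
(-21*(-5) + c(K(-3, 6), B(3)))² = (-21*(-5) + 0)² = (105 + 0)² = 105² = 11025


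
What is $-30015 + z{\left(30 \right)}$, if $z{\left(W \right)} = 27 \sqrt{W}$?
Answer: $-30015 + 27 \sqrt{30} \approx -29867.0$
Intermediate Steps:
$-30015 + z{\left(30 \right)} = -30015 + 27 \sqrt{30}$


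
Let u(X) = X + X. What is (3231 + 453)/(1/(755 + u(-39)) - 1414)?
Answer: -2494068/957277 ≈ -2.6054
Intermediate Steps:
u(X) = 2*X
(3231 + 453)/(1/(755 + u(-39)) - 1414) = (3231 + 453)/(1/(755 + 2*(-39)) - 1414) = 3684/(1/(755 - 78) - 1414) = 3684/(1/677 - 1414) = 3684/(-957277/677) = 3684*(-677/957277) = -2494068/957277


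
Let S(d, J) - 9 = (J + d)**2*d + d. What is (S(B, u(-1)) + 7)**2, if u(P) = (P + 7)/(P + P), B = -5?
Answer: 95481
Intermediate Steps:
u(P) = (7 + P)/(2*P) (u(P) = (7 + P)/((2*P)) = (7 + P)*(1/(2*P)) = (7 + P)/(2*P))
S(d, J) = 9 + d + d*(J + d)**2 (S(d, J) = 9 + ((J + d)**2*d + d) = 9 + (d*(J + d)**2 + d) = 9 + (d + d*(J + d)**2) = 9 + d + d*(J + d)**2)
(S(B, u(-1)) + 7)**2 = ((9 - 5 - 5*((1/2)*(7 - 1)/(-1) - 5)**2) + 7)**2 = ((9 - 5 - 5*((1/2)*(-1)*6 - 5)**2) + 7)**2 = ((9 - 5 - 5*(-3 - 5)**2) + 7)**2 = ((9 - 5 - 5*(-8)**2) + 7)**2 = ((9 - 5 - 5*64) + 7)**2 = ((9 - 5 - 320) + 7)**2 = (-316 + 7)**2 = (-309)**2 = 95481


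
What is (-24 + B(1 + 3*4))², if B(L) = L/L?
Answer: 529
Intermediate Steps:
B(L) = 1
(-24 + B(1 + 3*4))² = (-24 + 1)² = (-23)² = 529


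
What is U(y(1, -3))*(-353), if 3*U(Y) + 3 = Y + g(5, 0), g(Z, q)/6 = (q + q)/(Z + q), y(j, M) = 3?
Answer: 0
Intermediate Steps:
g(Z, q) = 12*q/(Z + q) (g(Z, q) = 6*((q + q)/(Z + q)) = 6*((2*q)/(Z + q)) = 6*(2*q/(Z + q)) = 12*q/(Z + q))
U(Y) = -1 + Y/3 (U(Y) = -1 + (Y + 12*0/(5 + 0))/3 = -1 + (Y + 12*0/5)/3 = -1 + (Y + 12*0*(⅕))/3 = -1 + (Y + 0)/3 = -1 + Y/3)
U(y(1, -3))*(-353) = (-1 + (⅓)*3)*(-353) = (-1 + 1)*(-353) = 0*(-353) = 0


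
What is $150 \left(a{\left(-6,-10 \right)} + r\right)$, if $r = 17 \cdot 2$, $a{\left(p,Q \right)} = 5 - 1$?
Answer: $5700$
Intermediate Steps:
$a{\left(p,Q \right)} = 4$
$r = 34$
$150 \left(a{\left(-6,-10 \right)} + r\right) = 150 \left(4 + 34\right) = 150 \cdot 38 = 5700$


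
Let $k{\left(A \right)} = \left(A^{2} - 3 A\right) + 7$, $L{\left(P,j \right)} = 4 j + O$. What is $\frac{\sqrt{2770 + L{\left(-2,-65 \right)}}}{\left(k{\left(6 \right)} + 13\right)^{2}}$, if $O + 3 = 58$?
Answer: $\frac{3 \sqrt{285}}{1444} \approx 0.035073$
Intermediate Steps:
$O = 55$ ($O = -3 + 58 = 55$)
$L{\left(P,j \right)} = 55 + 4 j$ ($L{\left(P,j \right)} = 4 j + 55 = 55 + 4 j$)
$k{\left(A \right)} = 7 + A^{2} - 3 A$
$\frac{\sqrt{2770 + L{\left(-2,-65 \right)}}}{\left(k{\left(6 \right)} + 13\right)^{2}} = \frac{\sqrt{2770 + \left(55 + 4 \left(-65\right)\right)}}{\left(\left(7 + 6^{2} - 18\right) + 13\right)^{2}} = \frac{\sqrt{2770 + \left(55 - 260\right)}}{\left(\left(7 + 36 - 18\right) + 13\right)^{2}} = \frac{\sqrt{2770 - 205}}{\left(25 + 13\right)^{2}} = \frac{\sqrt{2565}}{38^{2}} = \frac{3 \sqrt{285}}{1444}$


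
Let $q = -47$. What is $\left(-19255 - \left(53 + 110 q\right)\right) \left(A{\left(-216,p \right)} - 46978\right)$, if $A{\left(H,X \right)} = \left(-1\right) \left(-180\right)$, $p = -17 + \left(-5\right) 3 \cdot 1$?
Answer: $661630124$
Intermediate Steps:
$p = -32$ ($p = -17 - 15 = -32$)
$A{\left(H,X \right)} = 180$
$\left(-19255 - \left(53 + 110 q\right)\right) \left(A{\left(-216,p \right)} - 46978\right) = \left(-19255 - -5117\right) \left(180 - 46978\right) = \left(-19255 + \left(-53 + 5170\right)\right) \left(-46798\right) = \left(-19255 + 5117\right) \left(-46798\right) = \left(-14138\right) \left(-46798\right) = 661630124$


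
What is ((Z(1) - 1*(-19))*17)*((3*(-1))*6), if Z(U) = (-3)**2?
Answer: -8568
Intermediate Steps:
Z(U) = 9
((Z(1) - 1*(-19))*17)*((3*(-1))*6) = ((9 - 1*(-19))*17)*((3*(-1))*6) = ((9 + 19)*17)*(-3*6) = (28*17)*(-18) = 476*(-18) = -8568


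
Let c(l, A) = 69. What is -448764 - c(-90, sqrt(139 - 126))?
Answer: -448833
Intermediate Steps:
-448764 - c(-90, sqrt(139 - 126)) = -448764 - 1*69 = -448764 - 69 = -448833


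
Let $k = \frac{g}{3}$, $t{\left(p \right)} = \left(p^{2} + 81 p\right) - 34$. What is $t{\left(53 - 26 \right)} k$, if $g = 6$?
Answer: $5764$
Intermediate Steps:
$t{\left(p \right)} = -34 + p^{2} + 81 p$
$k = 2$ ($k = \frac{6}{3} = 6 \cdot \frac{1}{3} = 2$)
$t{\left(53 - 26 \right)} k = \left(-34 + \left(53 - 26\right)^{2} + 81 \left(53 - 26\right)\right) 2 = \left(-34 + 27^{2} + 81 \cdot 27\right) 2 = \left(-34 + 729 + 2187\right) 2 = 2882 \cdot 2 = 5764$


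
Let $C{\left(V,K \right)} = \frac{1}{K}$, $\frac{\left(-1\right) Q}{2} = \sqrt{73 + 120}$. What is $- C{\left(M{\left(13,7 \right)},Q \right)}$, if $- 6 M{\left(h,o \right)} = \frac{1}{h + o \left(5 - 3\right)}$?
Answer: $\frac{\sqrt{193}}{386} \approx 0.035991$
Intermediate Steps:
$Q = - 2 \sqrt{193}$ ($Q = - 2 \sqrt{73 + 120} = - 2 \sqrt{193} \approx -27.785$)
$M{\left(h,o \right)} = - \frac{1}{6 \left(h + 2 o\right)}$ ($M{\left(h,o \right)} = - \frac{1}{6 \left(h + o \left(5 - 3\right)\right)} = - \frac{1}{6 \left(h + o 2\right)} = - \frac{1}{6 \left(h + 2 o\right)}$)
$- C{\left(M{\left(13,7 \right)},Q \right)} = - \frac{1}{\left(-2\right) \sqrt{193}} = - \frac{\left(-1\right) \sqrt{193}}{386} = \frac{\sqrt{193}}{386}$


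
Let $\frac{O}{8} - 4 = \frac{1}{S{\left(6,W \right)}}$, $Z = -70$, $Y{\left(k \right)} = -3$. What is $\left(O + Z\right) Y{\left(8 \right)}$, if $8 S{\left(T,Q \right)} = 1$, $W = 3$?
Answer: $-78$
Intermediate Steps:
$S{\left(T,Q \right)} = \frac{1}{8}$ ($S{\left(T,Q \right)} = \frac{1}{8} \cdot 1 = \frac{1}{8}$)
$O = 96$ ($O = 32 + 8 \frac{1}{\frac{1}{8}} = 32 + 8 \cdot 8 = 32 + 64 = 96$)
$\left(O + Z\right) Y{\left(8 \right)} = \left(96 - 70\right) \left(-3\right) = 26 \left(-3\right) = -78$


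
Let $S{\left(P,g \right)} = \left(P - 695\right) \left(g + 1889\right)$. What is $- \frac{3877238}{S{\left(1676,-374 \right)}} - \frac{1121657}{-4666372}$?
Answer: $- \frac{16425611382281}{6935232061980} \approx -2.3684$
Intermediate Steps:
$S{\left(P,g \right)} = \left(-695 + P\right) \left(1889 + g\right)$
$- \frac{3877238}{S{\left(1676,-374 \right)}} - \frac{1121657}{-4666372} = - \frac{3877238}{-1312855 - -259930 + 1889 \cdot 1676 + 1676 \left(-374\right)} - \frac{1121657}{-4666372} = - \frac{3877238}{-1312855 + 259930 + 3165964 - 626824} - - \frac{1121657}{4666372} = - \frac{3877238}{1486215} + \frac{1121657}{4666372} = - \frac{16425611382281}{6935232061980}$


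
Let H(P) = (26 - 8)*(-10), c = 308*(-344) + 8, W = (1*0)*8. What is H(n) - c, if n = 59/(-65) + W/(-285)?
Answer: 105764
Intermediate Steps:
W = 0 (W = 0*8 = 0)
c = -105944 (c = -105952 + 8 = -105944)
n = -59/65 (n = 59/(-65) + 0/(-285) = 59*(-1/65) + 0*(-1/285) = -59/65 + 0 = -59/65 ≈ -0.90769)
H(P) = -180 (H(P) = 18*(-10) = -180)
H(n) - c = -180 - 1*(-105944) = -180 + 105944 = 105764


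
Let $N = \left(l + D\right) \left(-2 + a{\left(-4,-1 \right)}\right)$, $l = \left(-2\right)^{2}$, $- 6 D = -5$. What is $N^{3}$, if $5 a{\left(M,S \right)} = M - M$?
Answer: $- \frac{24389}{27} \approx -903.3$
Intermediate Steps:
$D = \frac{5}{6}$ ($D = \left(- \frac{1}{6}\right) \left(-5\right) = \frac{5}{6} \approx 0.83333$)
$l = 4$
$a{\left(M,S \right)} = 0$ ($a{\left(M,S \right)} = \frac{M - M}{5} = \frac{1}{5} \cdot 0 = 0$)
$N = - \frac{29}{3}$ ($N = \left(4 + \frac{5}{6}\right) \left(-2 + 0\right) = \frac{29}{6} \left(-2\right) = - \frac{29}{3} \approx -9.6667$)
$N^{3} = \left(- \frac{29}{3}\right)^{3} = - \frac{24389}{27}$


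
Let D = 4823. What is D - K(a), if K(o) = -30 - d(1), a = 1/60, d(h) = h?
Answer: 4854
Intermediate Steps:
a = 1/60 ≈ 0.016667
K(o) = -31 (K(o) = -30 - 1*1 = -30 - 1 = -31)
D - K(a) = 4823 - 1*(-31) = 4823 + 31 = 4854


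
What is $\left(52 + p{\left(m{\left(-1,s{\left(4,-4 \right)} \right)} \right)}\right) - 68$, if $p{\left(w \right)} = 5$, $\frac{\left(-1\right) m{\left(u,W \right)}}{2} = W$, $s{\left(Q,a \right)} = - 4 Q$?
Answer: $-11$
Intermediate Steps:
$m{\left(u,W \right)} = - 2 W$
$\left(52 + p{\left(m{\left(-1,s{\left(4,-4 \right)} \right)} \right)}\right) - 68 = \left(52 + 5\right) - 68 = 57 - 68 = -11$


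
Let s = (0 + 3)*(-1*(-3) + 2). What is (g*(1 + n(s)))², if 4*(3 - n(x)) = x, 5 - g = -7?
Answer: 9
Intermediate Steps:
g = 12 (g = 5 - 1*(-7) = 5 + 7 = 12)
s = 15 (s = 3*(3 + 2) = 3*5 = 15)
n(x) = 3 - x/4
(g*(1 + n(s)))² = (12*(1 + (3 - ¼*15)))² = (12*(1 + (3 - 15/4)))² = (12*(1 - ¾))² = (12*(¼))² = 3² = 9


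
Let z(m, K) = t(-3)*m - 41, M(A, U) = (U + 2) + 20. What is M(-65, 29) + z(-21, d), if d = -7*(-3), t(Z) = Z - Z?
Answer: 10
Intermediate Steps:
t(Z) = 0
M(A, U) = 22 + U (M(A, U) = (2 + U) + 20 = 22 + U)
d = 21
z(m, K) = -41 (z(m, K) = 0*m - 41 = 0 - 41 = -41)
M(-65, 29) + z(-21, d) = (22 + 29) - 41 = 51 - 41 = 10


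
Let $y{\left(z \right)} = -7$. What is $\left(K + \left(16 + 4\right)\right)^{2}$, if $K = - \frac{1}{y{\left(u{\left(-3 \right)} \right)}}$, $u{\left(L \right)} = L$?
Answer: $\frac{19881}{49} \approx 405.73$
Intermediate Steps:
$K = \frac{1}{7}$ ($K = - \frac{1}{-7} = \left(-1\right) \left(- \frac{1}{7}\right) = \frac{1}{7} \approx 0.14286$)
$\left(K + \left(16 + 4\right)\right)^{2} = \left(\frac{1}{7} + \left(16 + 4\right)\right)^{2} = \left(\frac{1}{7} + 20\right)^{2} = \left(\frac{141}{7}\right)^{2} = \frac{19881}{49}$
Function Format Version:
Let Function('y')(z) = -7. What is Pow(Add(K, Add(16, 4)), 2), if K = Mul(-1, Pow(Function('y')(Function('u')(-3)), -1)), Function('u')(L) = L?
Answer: Rational(19881, 49) ≈ 405.73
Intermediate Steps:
K = Rational(1, 7) (K = Mul(-1, Pow(-7, -1)) = Mul(-1, Rational(-1, 7)) = Rational(1, 7) ≈ 0.14286)
Pow(Add(K, Add(16, 4)), 2) = Pow(Add(Rational(1, 7), Add(16, 4)), 2) = Pow(Add(Rational(1, 7), 20), 2) = Pow(Rational(141, 7), 2) = Rational(19881, 49)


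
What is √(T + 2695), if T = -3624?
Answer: I*√929 ≈ 30.479*I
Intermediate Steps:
√(T + 2695) = √(-3624 + 2695) = √(-929) = I*√929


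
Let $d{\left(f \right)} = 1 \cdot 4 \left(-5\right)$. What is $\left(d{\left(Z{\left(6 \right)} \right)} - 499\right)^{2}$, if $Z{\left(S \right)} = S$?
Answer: $269361$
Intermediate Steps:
$d{\left(f \right)} = -20$ ($d{\left(f \right)} = 4 \left(-5\right) = -20$)
$\left(d{\left(Z{\left(6 \right)} \right)} - 499\right)^{2} = \left(-20 - 499\right)^{2} = \left(-519\right)^{2} = 269361$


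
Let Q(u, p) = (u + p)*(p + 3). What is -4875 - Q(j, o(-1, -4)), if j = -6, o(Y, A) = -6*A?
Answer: -5361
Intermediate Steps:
j = -6 (j = -2*3 = -6)
Q(u, p) = (3 + p)*(p + u) (Q(u, p) = (p + u)*(3 + p) = (3 + p)*(p + u))
-4875 - Q(j, o(-1, -4)) = -4875 - ((-6*(-4))² + 3*(-6*(-4)) + 3*(-6) - 6*(-4)*(-6)) = -4875 - (24² + 3*24 - 18 + 24*(-6)) = -4875 - (576 + 72 - 18 - 144) = -4875 - 1*486 = -4875 - 486 = -5361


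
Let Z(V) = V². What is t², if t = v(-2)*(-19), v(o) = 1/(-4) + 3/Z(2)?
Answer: 361/4 ≈ 90.250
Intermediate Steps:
v(o) = ½ (v(o) = 1/(-4) + 3/(2²) = 1*(-¼) + 3/4 = -¼ + 3*(¼) = -¼ + ¾ = ½)
t = -19/2 (t = (½)*(-19) = -19/2 ≈ -9.5000)
t² = (-19/2)² = 361/4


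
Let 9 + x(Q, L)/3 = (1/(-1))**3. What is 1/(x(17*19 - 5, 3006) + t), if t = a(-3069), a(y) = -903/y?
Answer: -1023/30389 ≈ -0.033664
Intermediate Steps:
x(Q, L) = -30 (x(Q, L) = -27 + 3*(1/(-1))**3 = -27 + 3*(-1)**3 = -27 + 3*(-1) = -27 - 3 = -30)
t = 301/1023 (t = -903/(-3069) = -903*(-1/3069) = 301/1023 ≈ 0.29423)
1/(x(17*19 - 5, 3006) + t) = 1/(-30 + 301/1023) = 1/(-30389/1023) = -1023/30389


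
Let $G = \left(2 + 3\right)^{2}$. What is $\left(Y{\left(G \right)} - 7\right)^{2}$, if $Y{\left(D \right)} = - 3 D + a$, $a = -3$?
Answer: $7225$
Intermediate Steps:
$G = 25$ ($G = 5^{2} = 25$)
$Y{\left(D \right)} = -3 - 3 D$ ($Y{\left(D \right)} = - 3 D - 3 = -3 - 3 D$)
$\left(Y{\left(G \right)} - 7\right)^{2} = \left(\left(-3 - 75\right) - 7\right)^{2} = \left(-78 - 7\right)^{2} = \left(-85\right)^{2} = 7225$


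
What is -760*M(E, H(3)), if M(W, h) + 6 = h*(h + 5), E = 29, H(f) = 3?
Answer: -13680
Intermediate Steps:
M(W, h) = -6 + h*(5 + h) (M(W, h) = -6 + h*(h + 5) = -6 + h*(5 + h))
-760*M(E, H(3)) = -760*(-6 + 3² + 5*3) = -760*(-6 + 9 + 15) = -760*18 = -13680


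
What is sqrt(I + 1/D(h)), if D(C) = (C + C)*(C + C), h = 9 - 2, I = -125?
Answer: I*sqrt(24499)/14 ≈ 11.18*I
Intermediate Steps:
h = 7
D(C) = 4*C**2 (D(C) = (2*C)*(2*C) = 4*C**2)
sqrt(I + 1/D(h)) = sqrt(-125 + 1/(4*7**2)) = sqrt(-125 + 1/(4*49)) = sqrt(-125 + 1/196) = sqrt(-24499/196) = I*sqrt(24499)/14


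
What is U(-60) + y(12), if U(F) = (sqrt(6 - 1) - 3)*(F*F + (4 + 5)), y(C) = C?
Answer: -10815 + 3609*sqrt(5) ≈ -2745.0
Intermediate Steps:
U(F) = (-3 + sqrt(5))*(9 + F**2) (U(F) = (sqrt(5) - 3)*(F**2 + 9) = (-3 + sqrt(5))*(9 + F**2))
U(-60) + y(12) = (-27 - 3*(-60)**2 + 9*sqrt(5) + sqrt(5)*(-60)**2) + 12 = (-27 - 3*3600 + 9*sqrt(5) + sqrt(5)*3600) + 12 = (-27 - 10800 + 9*sqrt(5) + 3600*sqrt(5)) + 12 = (-10827 + 3609*sqrt(5)) + 12 = -10815 + 3609*sqrt(5)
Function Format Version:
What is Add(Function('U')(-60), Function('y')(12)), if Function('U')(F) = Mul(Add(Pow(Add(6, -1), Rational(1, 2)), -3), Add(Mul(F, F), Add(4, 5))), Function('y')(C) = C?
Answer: Add(-10815, Mul(3609, Pow(5, Rational(1, 2)))) ≈ -2745.0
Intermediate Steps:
Function('U')(F) = Mul(Add(-3, Pow(5, Rational(1, 2))), Add(9, Pow(F, 2))) (Function('U')(F) = Mul(Add(Pow(5, Rational(1, 2)), -3), Add(Pow(F, 2), 9)) = Mul(Add(-3, Pow(5, Rational(1, 2))), Add(9, Pow(F, 2))))
Add(Function('U')(-60), Function('y')(12)) = Add(Add(-27, Mul(-3, Pow(-60, 2)), Mul(9, Pow(5, Rational(1, 2))), Mul(Pow(5, Rational(1, 2)), Pow(-60, 2))), 12) = Add(Add(-27, Mul(-3, 3600), Mul(9, Pow(5, Rational(1, 2))), Mul(Pow(5, Rational(1, 2)), 3600)), 12) = Add(Add(-27, -10800, Mul(9, Pow(5, Rational(1, 2))), Mul(3600, Pow(5, Rational(1, 2)))), 12) = Add(Add(-10827, Mul(3609, Pow(5, Rational(1, 2)))), 12) = Add(-10815, Mul(3609, Pow(5, Rational(1, 2))))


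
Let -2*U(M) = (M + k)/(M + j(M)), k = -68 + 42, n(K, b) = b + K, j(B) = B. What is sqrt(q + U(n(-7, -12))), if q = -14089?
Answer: I*sqrt(20345371)/38 ≈ 118.7*I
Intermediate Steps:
n(K, b) = K + b
k = -26
U(M) = -(-26 + M)/(4*M) (U(M) = -(M - 26)/(2*(M + M)) = -(-26 + M)/(2*(2*M)) = -(-26 + M)*1/(2*M)/2 = -(-26 + M)/(4*M))
sqrt(q + U(n(-7, -12))) = sqrt(-14089 + (26 - (-7 - 12))/(4*(-7 - 12))) = sqrt(-14089 + (1/4)*(26 - 1*(-19))/(-19)) = sqrt(-14089 + (1/4)*(-1/19)*(26 + 19)) = sqrt(-14089 + (1/4)*(-1/19)*45) = sqrt(-14089 - 45/76) = sqrt(-1070809/76) = I*sqrt(20345371)/38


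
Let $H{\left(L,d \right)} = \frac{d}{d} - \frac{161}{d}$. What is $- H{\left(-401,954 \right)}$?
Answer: $- \frac{793}{954} \approx -0.83124$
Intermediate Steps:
$H{\left(L,d \right)} = 1 - \frac{161}{d}$
$- H{\left(-401,954 \right)} = - \frac{-161 + 954}{954} = - \frac{793}{954}$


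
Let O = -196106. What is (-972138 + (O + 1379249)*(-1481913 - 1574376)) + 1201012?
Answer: -3616026707453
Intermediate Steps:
(-972138 + (O + 1379249)*(-1481913 - 1574376)) + 1201012 = (-972138 + (-196106 + 1379249)*(-1481913 - 1574376)) + 1201012 = (-972138 + 1183143*(-3056289)) + 1201012 = (-972138 - 3616026936327) + 1201012 = -3616027908465 + 1201012 = -3616026707453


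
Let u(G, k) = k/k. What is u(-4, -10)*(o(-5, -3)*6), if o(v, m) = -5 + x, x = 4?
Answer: -6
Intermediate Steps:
u(G, k) = 1
o(v, m) = -1 (o(v, m) = -5 + 4 = -1)
u(-4, -10)*(o(-5, -3)*6) = 1*(-1*6) = 1*(-6) = -6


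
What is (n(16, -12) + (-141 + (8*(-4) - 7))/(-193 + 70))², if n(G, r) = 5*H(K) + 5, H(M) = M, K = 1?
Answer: 220900/1681 ≈ 131.41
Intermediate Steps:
n(G, r) = 10 (n(G, r) = 5*1 + 5 = 5 + 5 = 10)
(n(16, -12) + (-141 + (8*(-4) - 7))/(-193 + 70))² = (10 + (-141 + (8*(-4) - 7))/(-193 + 70))² = (10 + (-141 + (-32 - 7))/(-123))² = (10 + (-141 - 39)*(-1/123))² = (10 - 180*(-1/123))² = (10 + 60/41)² = (470/41)² = 220900/1681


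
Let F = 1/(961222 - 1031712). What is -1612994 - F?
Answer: -113699947059/70490 ≈ -1.6130e+6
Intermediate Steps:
F = -1/70490 (F = 1/(-70490) = -1/70490 ≈ -1.4186e-5)
-1612994 - F = -1612994 - 1*(-1/70490) = -1612994 + 1/70490 = -113699947059/70490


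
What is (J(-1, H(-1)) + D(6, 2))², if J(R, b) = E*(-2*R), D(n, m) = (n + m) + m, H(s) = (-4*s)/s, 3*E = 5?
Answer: 1600/9 ≈ 177.78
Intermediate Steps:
E = 5/3 (E = (⅓)*5 = 5/3 ≈ 1.6667)
H(s) = -4
D(n, m) = n + 2*m (D(n, m) = (m + n) + m = n + 2*m)
J(R, b) = -10*R/3 (J(R, b) = 5*(-2*R)/3 = -10*R/3)
(J(-1, H(-1)) + D(6, 2))² = (-10/3*(-1) + (6 + 2*2))² = (10/3 + (6 + 4))² = (10/3 + 10)² = (40/3)² = 1600/9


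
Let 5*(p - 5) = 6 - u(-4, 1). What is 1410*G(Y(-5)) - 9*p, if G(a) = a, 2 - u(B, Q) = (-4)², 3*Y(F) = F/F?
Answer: 389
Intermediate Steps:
Y(F) = ⅓ (Y(F) = (F/F)/3 = (⅓)*1 = ⅓)
u(B, Q) = -14 (u(B, Q) = 2 - 1*(-4)² = 2 - 1*16 = 2 - 16 = -14)
p = 9 (p = 5 + (6 - 1*(-14))/5 = 5 + (6 + 14)/5 = 5 + (⅕)*20 = 5 + 4 = 9)
1410*G(Y(-5)) - 9*p = 1410*(⅓) - 9*9 = 470 - 81 = 389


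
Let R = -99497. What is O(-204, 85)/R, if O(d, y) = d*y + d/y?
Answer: 86712/497485 ≈ 0.17430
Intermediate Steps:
O(-204, 85)/R = (-204*85 - 204/85)/(-99497) = (-17340 - 204*1/85)*(-1/99497) = (-17340 - 12/5)*(-1/99497) = -86712/5*(-1/99497) = 86712/497485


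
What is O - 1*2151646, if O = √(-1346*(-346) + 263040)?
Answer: -2151646 + 2*√182189 ≈ -2.1508e+6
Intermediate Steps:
O = 2*√182189 (O = √(465716 + 263040) = √728756 = 2*√182189 ≈ 853.67)
O - 1*2151646 = 2*√182189 - 1*2151646 = 2*√182189 - 2151646 = -2151646 + 2*√182189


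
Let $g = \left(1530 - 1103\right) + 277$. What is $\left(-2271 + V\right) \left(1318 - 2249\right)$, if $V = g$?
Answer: $1458877$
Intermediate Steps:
$g = 704$ ($g = 427 + 277 = 704$)
$V = 704$
$\left(-2271 + V\right) \left(1318 - 2249\right) = \left(-2271 + 704\right) \left(1318 - 2249\right) = \left(-1567\right) \left(-931\right) = 1458877$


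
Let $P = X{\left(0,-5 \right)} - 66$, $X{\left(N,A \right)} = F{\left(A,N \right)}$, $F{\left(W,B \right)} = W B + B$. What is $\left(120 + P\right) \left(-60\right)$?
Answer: $-3240$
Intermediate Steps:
$F{\left(W,B \right)} = B + B W$ ($F{\left(W,B \right)} = B W + B = B + B W$)
$X{\left(N,A \right)} = N \left(1 + A\right)$
$P = -66$ ($P = 0 \left(1 - 5\right) - 66 = 0 \left(-4\right) - 66 = 0 - 66 = -66$)
$\left(120 + P\right) \left(-60\right) = \left(120 - 66\right) \left(-60\right) = 54 \left(-60\right) = -3240$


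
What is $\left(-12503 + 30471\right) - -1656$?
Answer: $19624$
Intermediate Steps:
$\left(-12503 + 30471\right) - -1656 = 17968 + 1656 = 19624$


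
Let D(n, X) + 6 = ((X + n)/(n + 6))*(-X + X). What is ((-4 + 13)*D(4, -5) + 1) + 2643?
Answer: 2590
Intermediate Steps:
D(n, X) = -6 (D(n, X) = -6 + ((X + n)/(n + 6))*(-X + X) = -6 + ((X + n)/(6 + n))*0 = -6 + 0 = -6)
((-4 + 13)*D(4, -5) + 1) + 2643 = ((-4 + 13)*(-6) + 1) + 2643 = (9*(-6) + 1) + 2643 = (-54 + 1) + 2643 = -53 + 2643 = 2590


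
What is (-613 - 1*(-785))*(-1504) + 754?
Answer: -257934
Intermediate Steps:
(-613 - 1*(-785))*(-1504) + 754 = (-613 + 785)*(-1504) + 754 = 172*(-1504) + 754 = -258688 + 754 = -257934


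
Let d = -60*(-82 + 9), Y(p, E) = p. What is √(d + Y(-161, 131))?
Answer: √4219 ≈ 64.954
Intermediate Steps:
d = 4380 (d = -60*(-73) = 4380)
√(d + Y(-161, 131)) = √(4380 - 161) = √4219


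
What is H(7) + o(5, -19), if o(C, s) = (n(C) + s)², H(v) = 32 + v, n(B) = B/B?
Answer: 363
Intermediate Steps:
n(B) = 1
o(C, s) = (1 + s)²
H(7) + o(5, -19) = (32 + 7) + (1 - 19)² = 39 + (-18)² = 39 + 324 = 363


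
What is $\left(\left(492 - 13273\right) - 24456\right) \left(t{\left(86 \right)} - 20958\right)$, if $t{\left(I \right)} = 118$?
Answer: $776019080$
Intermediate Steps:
$\left(\left(492 - 13273\right) - 24456\right) \left(t{\left(86 \right)} - 20958\right) = \left(\left(492 - 13273\right) - 24456\right) \left(118 - 20958\right) = \left(-12781 - 24456\right) \left(-20840\right) = \left(-37237\right) \left(-20840\right) = 776019080$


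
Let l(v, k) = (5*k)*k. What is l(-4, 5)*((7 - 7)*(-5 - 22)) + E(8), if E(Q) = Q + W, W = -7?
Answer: 1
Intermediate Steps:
l(v, k) = 5*k²
E(Q) = -7 + Q (E(Q) = Q - 7 = -7 + Q)
l(-4, 5)*((7 - 7)*(-5 - 22)) + E(8) = (5*5²)*((7 - 7)*(-5 - 22)) + (-7 + 8) = (5*25)*(0*(-27)) + 1 = 125*0 + 1 = 0 + 1 = 1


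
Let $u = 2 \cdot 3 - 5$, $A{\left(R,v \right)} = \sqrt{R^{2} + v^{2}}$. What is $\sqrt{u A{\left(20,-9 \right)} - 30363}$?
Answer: $\sqrt{-30363 + \sqrt{481}} \approx 174.19 i$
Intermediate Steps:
$u = 1$ ($u = 6 - 5 = 1$)
$\sqrt{u A{\left(20,-9 \right)} - 30363} = \sqrt{1 \sqrt{20^{2} + \left(-9\right)^{2}} - 30363} = \sqrt{1 \sqrt{400 + 81} - 30363} = \sqrt{1 \sqrt{481} - 30363} = \sqrt{\sqrt{481} - 30363} = \sqrt{-30363 + \sqrt{481}}$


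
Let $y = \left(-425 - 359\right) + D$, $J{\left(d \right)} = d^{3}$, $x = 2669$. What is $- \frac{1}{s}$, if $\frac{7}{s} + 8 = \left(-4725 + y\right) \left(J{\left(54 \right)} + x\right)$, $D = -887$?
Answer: $\frac{1024210676}{7} \approx 1.4632 \cdot 10^{8}$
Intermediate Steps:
$y = -1671$ ($y = \left(-425 - 359\right) - 887 = -784 - 887 = -1671$)
$s = - \frac{7}{1024210676}$ ($s = \frac{7}{-8 + \left(-4725 - 1671\right) \left(54^{3} + 2669\right)} = \frac{7}{-8 - 6396 \left(157464 + 2669\right)} = \frac{7}{-8 - 1024210668} = \frac{7}{-1024210676} = 7 \left(- \frac{1}{1024210676}\right) = - \frac{7}{1024210676} \approx -6.8345 \cdot 10^{-9}$)
$- \frac{1}{s} = - \frac{1}{- \frac{7}{1024210676}} = \left(-1\right) \left(- \frac{1024210676}{7}\right) = \frac{1024210676}{7}$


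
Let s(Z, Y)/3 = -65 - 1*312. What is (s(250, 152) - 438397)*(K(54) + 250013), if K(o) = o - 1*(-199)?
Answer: -109998914448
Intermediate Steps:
K(o) = 199 + o (K(o) = o + 199 = 199 + o)
s(Z, Y) = -1131 (s(Z, Y) = 3*(-65 - 1*312) = 3*(-65 - 312) = 3*(-377) = -1131)
(s(250, 152) - 438397)*(K(54) + 250013) = (-1131 - 438397)*((199 + 54) + 250013) = -439528*(253 + 250013) = -439528*250266 = -109998914448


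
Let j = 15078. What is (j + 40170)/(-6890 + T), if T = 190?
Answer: -13812/1675 ≈ -8.2460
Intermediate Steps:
(j + 40170)/(-6890 + T) = (15078 + 40170)/(-6890 + 190) = 55248/(-6700) = 55248*(-1/6700) = -13812/1675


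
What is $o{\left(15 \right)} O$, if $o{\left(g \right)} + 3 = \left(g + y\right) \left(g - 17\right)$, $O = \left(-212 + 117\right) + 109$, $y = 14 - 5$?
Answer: $-714$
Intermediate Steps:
$y = 9$
$O = 14$ ($O = -95 + 109 = 14$)
$o{\left(g \right)} = -3 + \left(-17 + g\right) \left(9 + g\right)$ ($o{\left(g \right)} = -3 + \left(g + 9\right) \left(g - 17\right) = -3 + \left(9 + g\right) \left(-17 + g\right) = -3 + \left(-17 + g\right) \left(9 + g\right)$)
$o{\left(15 \right)} O = \left(-156 + 15^{2} - 120\right) 14 = \left(-156 + 225 - 120\right) 14 = \left(-51\right) 14 = -714$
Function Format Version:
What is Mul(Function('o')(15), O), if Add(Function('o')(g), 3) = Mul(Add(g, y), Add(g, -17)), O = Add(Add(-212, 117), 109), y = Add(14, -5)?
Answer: -714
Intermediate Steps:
y = 9
O = 14 (O = Add(-95, 109) = 14)
Function('o')(g) = Add(-3, Mul(Add(-17, g), Add(9, g))) (Function('o')(g) = Add(-3, Mul(Add(g, 9), Add(g, -17))) = Add(-3, Mul(Add(9, g), Add(-17, g))) = Add(-3, Mul(Add(-17, g), Add(9, g))))
Mul(Function('o')(15), O) = Mul(Add(-156, Pow(15, 2), Mul(-8, 15)), 14) = Mul(Add(-156, 225, -120), 14) = Mul(-51, 14) = -714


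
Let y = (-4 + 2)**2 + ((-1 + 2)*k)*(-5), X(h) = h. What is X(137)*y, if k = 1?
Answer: -137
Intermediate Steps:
y = -1 (y = (-4 + 2)**2 + ((-1 + 2)*1)*(-5) = (-2)**2 + (1*1)*(-5) = 4 + 1*(-5) = 4 - 5 = -1)
X(137)*y = 137*(-1) = -137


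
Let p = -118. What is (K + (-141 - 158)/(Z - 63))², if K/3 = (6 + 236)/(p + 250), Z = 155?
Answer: 81/16 ≈ 5.0625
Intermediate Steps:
K = 11/2 (K = 3*((6 + 236)/(-118 + 250)) = 3*(242/132) = 3*(242*(1/132)) = 3*(11/6) = 11/2 ≈ 5.5000)
(K + (-141 - 158)/(Z - 63))² = (11/2 + (-141 - 158)/(155 - 63))² = (11/2 - 299/92)² = (11/2 - 299*1/92)² = (11/2 - 13/4)² = (9/4)² = 81/16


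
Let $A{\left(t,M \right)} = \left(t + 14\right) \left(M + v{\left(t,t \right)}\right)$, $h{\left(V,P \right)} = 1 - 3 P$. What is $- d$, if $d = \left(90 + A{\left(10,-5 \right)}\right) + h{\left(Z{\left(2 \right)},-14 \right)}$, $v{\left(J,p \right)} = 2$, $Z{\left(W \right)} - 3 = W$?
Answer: $-61$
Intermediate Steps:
$Z{\left(W \right)} = 3 + W$
$A{\left(t,M \right)} = \left(2 + M\right) \left(14 + t\right)$ ($A{\left(t,M \right)} = \left(t + 14\right) \left(M + 2\right) = \left(14 + t\right) \left(2 + M\right) = \left(2 + M\right) \left(14 + t\right)$)
$d = 61$ ($d = \left(90 + \left(28 + 2 \cdot 10 + 14 \left(-5\right) - 50\right)\right) + \left(1 - -42\right) = \left(90 + \left(28 + 20 - 70 - 50\right)\right) + \left(1 + 42\right) = \left(90 - 72\right) + 43 = 18 + 43 = 61$)
$- d = \left(-1\right) 61 = -61$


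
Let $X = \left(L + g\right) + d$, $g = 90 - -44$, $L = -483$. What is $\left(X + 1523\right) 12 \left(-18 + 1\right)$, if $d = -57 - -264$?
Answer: $-281724$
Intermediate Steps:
$g = 134$ ($g = 90 + 44 = 134$)
$d = 207$ ($d = -57 + 264 = 207$)
$X = -142$ ($X = \left(-483 + 134\right) + 207 = -349 + 207 = -142$)
$\left(X + 1523\right) 12 \left(-18 + 1\right) = \left(-142 + 1523\right) 12 \left(-18 + 1\right) = 1381 \cdot 12 \left(-17\right) = 1381 \left(-204\right) = -281724$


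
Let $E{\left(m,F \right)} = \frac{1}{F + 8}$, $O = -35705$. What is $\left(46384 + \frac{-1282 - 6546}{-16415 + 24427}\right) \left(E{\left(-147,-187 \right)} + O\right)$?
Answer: $- \frac{593775310663220}{358537} \approx -1.6561 \cdot 10^{9}$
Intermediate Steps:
$E{\left(m,F \right)} = \frac{1}{8 + F}$
$\left(46384 + \frac{-1282 - 6546}{-16415 + 24427}\right) \left(E{\left(-147,-187 \right)} + O\right) = \left(46384 + \frac{-1282 - 6546}{-16415 + 24427}\right) \left(\frac{1}{8 - 187} - 35705\right) = \left(46384 - \frac{7828}{8012}\right) \left(\frac{1}{-179} - 35705\right) = \left(46384 - \frac{1957}{2003}\right) \left(- \frac{1}{179} - 35705\right) = \left(46384 - \frac{1957}{2003}\right) \left(- \frac{6391196}{179}\right) = \frac{92905195}{2003} \left(- \frac{6391196}{179}\right) = - \frac{593775310663220}{358537}$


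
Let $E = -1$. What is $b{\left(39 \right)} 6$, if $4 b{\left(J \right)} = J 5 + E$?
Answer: $291$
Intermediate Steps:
$b{\left(J \right)} = - \frac{1}{4} + \frac{5 J}{4}$ ($b{\left(J \right)} = \frac{J 5 - 1}{4} = \frac{5 J - 1}{4} = \frac{-1 + 5 J}{4} = - \frac{1}{4} + \frac{5 J}{4}$)
$b{\left(39 \right)} 6 = \left(- \frac{1}{4} + \frac{5}{4} \cdot 39\right) 6 = \left(- \frac{1}{4} + \frac{195}{4}\right) 6 = \frac{97}{2} \cdot 6 = 291$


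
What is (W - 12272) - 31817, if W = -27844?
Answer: -71933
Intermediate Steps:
(W - 12272) - 31817 = (-27844 - 12272) - 31817 = -40116 - 31817 = -71933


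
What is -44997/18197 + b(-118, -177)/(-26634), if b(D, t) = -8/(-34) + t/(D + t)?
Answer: -101869550317/41196006330 ≈ -2.4728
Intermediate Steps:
b(D, t) = 4/17 + t/(D + t) (b(D, t) = -8*(-1/34) + t/(D + t) = 4/17 + t/(D + t))
-44997/18197 + b(-118, -177)/(-26634) = -44997/18197 + ((4*(-118) + 21*(-177))/(17*(-118 - 177)))/(-26634) = -44997*1/18197 + ((1/17)*(-472 - 3717)/(-295))*(-1/26634) = -44997/18197 + ((1/17)*(-1/295)*(-4189))*(-1/26634) = -44997/18197 + (71/85)*(-1/26634) = -44997/18197 - 71/2263890 = -101869550317/41196006330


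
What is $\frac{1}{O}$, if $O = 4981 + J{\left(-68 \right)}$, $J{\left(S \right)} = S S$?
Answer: $\frac{1}{9605} \approx 0.00010411$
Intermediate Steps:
$J{\left(S \right)} = S^{2}$
$O = 9605$ ($O = 4981 + \left(-68\right)^{2} = 4981 + 4624 = 9605$)
$\frac{1}{O} = \frac{1}{9605}$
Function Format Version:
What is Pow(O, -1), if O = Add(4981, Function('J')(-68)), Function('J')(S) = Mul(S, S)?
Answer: Rational(1, 9605) ≈ 0.00010411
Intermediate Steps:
Function('J')(S) = Pow(S, 2)
O = 9605 (O = Add(4981, Pow(-68, 2)) = Add(4981, 4624) = 9605)
Pow(O, -1) = Pow(9605, -1) = Rational(1, 9605)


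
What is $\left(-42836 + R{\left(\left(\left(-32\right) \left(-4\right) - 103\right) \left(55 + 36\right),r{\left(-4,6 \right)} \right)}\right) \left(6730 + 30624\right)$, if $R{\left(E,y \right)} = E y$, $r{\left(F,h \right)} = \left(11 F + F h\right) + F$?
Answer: $-7718681144$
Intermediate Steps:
$r{\left(F,h \right)} = 12 F + F h$
$\left(-42836 + R{\left(\left(\left(-32\right) \left(-4\right) - 103\right) \left(55 + 36\right),r{\left(-4,6 \right)} \right)}\right) \left(6730 + 30624\right) = \left(-42836 + \left(\left(-32\right) \left(-4\right) - 103\right) \left(55 + 36\right) \left(- 4 \left(12 + 6\right)\right)\right) \left(6730 + 30624\right) = \left(-42836 + \left(128 - 103\right) 91 \left(\left(-4\right) 18\right)\right) 37354 = \left(-42836 + 25 \cdot 91 \left(-72\right)\right) 37354 = \left(-42836 + 2275 \left(-72\right)\right) 37354 = \left(-42836 - 163800\right) 37354 = \left(-206636\right) 37354 = -7718681144$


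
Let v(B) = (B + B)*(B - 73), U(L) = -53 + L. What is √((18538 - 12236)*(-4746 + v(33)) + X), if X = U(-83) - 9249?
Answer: I*√46555957 ≈ 6823.2*I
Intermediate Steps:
v(B) = 2*B*(-73 + B) (v(B) = (2*B)*(-73 + B) = 2*B*(-73 + B))
X = -9385 (X = (-53 - 83) - 9249 = -136 - 9249 = -9385)
√((18538 - 12236)*(-4746 + v(33)) + X) = √((18538 - 12236)*(-4746 + 2*33*(-73 + 33)) - 9385) = √(6302*(-4746 + 2*33*(-40)) - 9385) = √(6302*(-4746 - 2640) - 9385) = √(6302*(-7386) - 9385) = √(-46546572 - 9385) = √(-46555957) = I*√46555957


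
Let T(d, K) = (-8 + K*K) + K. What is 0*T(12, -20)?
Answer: 0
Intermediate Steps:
T(d, K) = -8 + K + K² (T(d, K) = (-8 + K²) + K = -8 + K + K²)
0*T(12, -20) = 0*(-8 - 20 + (-20)²) = 0*(-8 - 20 + 400) = 0*372 = 0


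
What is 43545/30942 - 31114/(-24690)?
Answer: 113214191/42442110 ≈ 2.6675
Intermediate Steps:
43545/30942 - 31114/(-24690) = 43545*(1/30942) - 31114*(-1/24690) = 14515/10314 + 15557/12345 = 113214191/42442110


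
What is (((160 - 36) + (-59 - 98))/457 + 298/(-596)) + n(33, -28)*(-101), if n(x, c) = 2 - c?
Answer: -2769943/914 ≈ -3030.6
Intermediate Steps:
(((160 - 36) + (-59 - 98))/457 + 298/(-596)) + n(33, -28)*(-101) = (((160 - 36) + (-59 - 98))/457 + 298/(-596)) + (2 - 1*(-28))*(-101) = ((124 - 157)*(1/457) + 298*(-1/596)) + (2 + 28)*(-101) = (-33*1/457 - ½) + 30*(-101) = (-33/457 - ½) - 3030 = -523/914 - 3030 = -2769943/914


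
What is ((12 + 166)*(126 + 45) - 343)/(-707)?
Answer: -30095/707 ≈ -42.567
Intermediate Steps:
((12 + 166)*(126 + 45) - 343)/(-707) = (178*171 - 343)*(-1/707) = (30438 - 343)*(-1/707) = 30095*(-1/707) = -30095/707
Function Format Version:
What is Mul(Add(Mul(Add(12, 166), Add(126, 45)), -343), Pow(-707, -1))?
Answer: Rational(-30095, 707) ≈ -42.567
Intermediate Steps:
Mul(Add(Mul(Add(12, 166), Add(126, 45)), -343), Pow(-707, -1)) = Mul(Add(Mul(178, 171), -343), Rational(-1, 707)) = Mul(Add(30438, -343), Rational(-1, 707)) = Mul(30095, Rational(-1, 707)) = Rational(-30095, 707)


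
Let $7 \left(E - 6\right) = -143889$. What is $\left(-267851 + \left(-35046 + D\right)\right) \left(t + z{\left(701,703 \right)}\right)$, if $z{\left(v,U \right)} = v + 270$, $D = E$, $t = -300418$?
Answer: $\frac{677985738322}{7} \approx 9.6855 \cdot 10^{10}$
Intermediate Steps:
$E = - \frac{143847}{7}$ ($E = 6 + \frac{1}{7} \left(-143889\right) = 6 - \frac{143889}{7} = - \frac{143847}{7} \approx -20550.0$)
$D = - \frac{143847}{7} \approx -20550.0$
$z{\left(v,U \right)} = 270 + v$
$\left(-267851 + \left(-35046 + D\right)\right) \left(t + z{\left(701,703 \right)}\right) = \left(-267851 - \frac{389169}{7}\right) \left(-300418 + \left(270 + 701\right)\right) = \left(-267851 - \frac{389169}{7}\right) \left(-300418 + 971\right) = \left(- \frac{2264126}{7}\right) \left(-299447\right) = \frac{677985738322}{7}$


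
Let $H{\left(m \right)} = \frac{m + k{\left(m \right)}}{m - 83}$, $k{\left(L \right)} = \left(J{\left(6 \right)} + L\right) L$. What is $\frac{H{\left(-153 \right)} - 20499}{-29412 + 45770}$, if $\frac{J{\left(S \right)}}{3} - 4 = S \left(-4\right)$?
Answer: $- \frac{608775}{482561} \approx -1.2616$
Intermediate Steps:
$J{\left(S \right)} = 12 - 12 S$ ($J{\left(S \right)} = 12 + 3 S \left(-4\right) = 12 + 3 \left(- 4 S\right) = 12 - 12 S$)
$k{\left(L \right)} = L \left(-60 + L\right)$ ($k{\left(L \right)} = \left(\left(12 - 72\right) + L\right) L = \left(-60 + L\right) L = L \left(-60 + L\right)$)
$H{\left(m \right)} = \frac{m + m \left(-60 + m\right)}{-83 + m}$ ($H{\left(m \right)} = \frac{m + m \left(-60 + m\right)}{m - 83} = \frac{m + m \left(-60 + m\right)}{-83 + m}$)
$\frac{H{\left(-153 \right)} - 20499}{-29412 + 45770} = \frac{- \frac{153 \left(-59 - 153\right)}{-83 - 153} - 20499}{-29412 + 45770} = \frac{\left(-153\right) \frac{1}{-236} \left(-212\right) - 20499}{16358} = \left(\left(-153\right) \left(- \frac{1}{236}\right) \left(-212\right) - 20499\right) \frac{1}{16358} = \left(- \frac{8109}{59} - 20499\right) \frac{1}{16358} = \left(- \frac{1217550}{59}\right) \frac{1}{16358} = - \frac{608775}{482561}$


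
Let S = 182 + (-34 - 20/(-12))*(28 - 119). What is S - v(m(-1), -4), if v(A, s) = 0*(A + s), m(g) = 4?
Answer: 9373/3 ≈ 3124.3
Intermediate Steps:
v(A, s) = 0
S = 9373/3 (S = 182 + (-34 - 20*(-1/12))*(-91) = 182 + (-34 + 5/3)*(-91) = 182 - 97/3*(-91) = 182 + 8827/3 = 9373/3 ≈ 3124.3)
S - v(m(-1), -4) = 9373/3 - 1*0 = 9373/3 + 0 = 9373/3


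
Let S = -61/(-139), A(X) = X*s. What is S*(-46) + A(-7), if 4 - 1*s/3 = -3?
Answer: -23239/139 ≈ -167.19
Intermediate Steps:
s = 21 (s = 12 - 3*(-3) = 12 + 9 = 21)
A(X) = 21*X (A(X) = X*21 = 21*X)
S = 61/139 (S = -61*(-1/139) = 61/139 ≈ 0.43885)
S*(-46) + A(-7) = (61/139)*(-46) + 21*(-7) = -2806/139 - 147 = -23239/139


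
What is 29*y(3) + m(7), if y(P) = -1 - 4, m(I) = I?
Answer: -138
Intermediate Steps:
y(P) = -5
29*y(3) + m(7) = 29*(-5) + 7 = -145 + 7 = -138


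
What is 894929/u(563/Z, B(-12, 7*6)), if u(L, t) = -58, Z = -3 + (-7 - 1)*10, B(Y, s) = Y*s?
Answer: -894929/58 ≈ -15430.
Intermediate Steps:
Z = -83 (Z = -3 - 8*10 = -3 - 80 = -83)
894929/u(563/Z, B(-12, 7*6)) = 894929/(-58) = 894929*(-1/58) = -894929/58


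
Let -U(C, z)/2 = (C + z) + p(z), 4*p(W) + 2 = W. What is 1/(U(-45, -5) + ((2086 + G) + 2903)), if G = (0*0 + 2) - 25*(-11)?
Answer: 2/10739 ≈ 0.00018624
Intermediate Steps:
p(W) = -½ + W/4
U(C, z) = 1 - 2*C - 5*z/2 (U(C, z) = -2*((C + z) + (-½ + z/4)) = -2*(-½ + C + 5*z/4) = 1 - 2*C - 5*z/2)
G = 277 (G = (0 + 2) + 275 = 2 + 275 = 277)
1/(U(-45, -5) + ((2086 + G) + 2903)) = 1/((1 - 2*(-45) - 5/2*(-5)) + ((2086 + 277) + 2903)) = 1/((1 + 90 + 25/2) + (2363 + 2903)) = 1/(207/2 + 5266) = 1/(10739/2) = 2/10739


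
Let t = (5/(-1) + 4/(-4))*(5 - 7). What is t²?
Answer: 144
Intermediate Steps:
t = 12 (t = (5*(-1) + 4*(-¼))*(-2) = (-5 - 1)*(-2) = -6*(-2) = 12)
t² = 12² = 144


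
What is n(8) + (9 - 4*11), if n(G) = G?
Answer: -27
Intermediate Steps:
n(8) + (9 - 4*11) = 8 + (9 - 4*11) = 8 + (9 - 44) = 8 - 35 = -27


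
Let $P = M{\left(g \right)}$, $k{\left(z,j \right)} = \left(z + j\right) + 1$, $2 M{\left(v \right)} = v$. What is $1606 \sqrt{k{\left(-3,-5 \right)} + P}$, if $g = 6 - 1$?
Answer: $2409 i \sqrt{2} \approx 3406.8 i$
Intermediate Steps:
$g = 5$ ($g = 6 - 1 = 5$)
$M{\left(v \right)} = \frac{v}{2}$
$k{\left(z,j \right)} = 1 + j + z$ ($k{\left(z,j \right)} = \left(j + z\right) + 1 = 1 + j + z$)
$P = \frac{5}{2}$ ($P = \frac{1}{2} \cdot 5 = \frac{5}{2} \approx 2.5$)
$1606 \sqrt{k{\left(-3,-5 \right)} + P} = 1606 \sqrt{\left(1 - 5 - 3\right) + \frac{5}{2}} = 1606 \sqrt{-7 + \frac{5}{2}} = 1606 \sqrt{- \frac{9}{2}} = 1606 \frac{3 i \sqrt{2}}{2} = 2409 i \sqrt{2}$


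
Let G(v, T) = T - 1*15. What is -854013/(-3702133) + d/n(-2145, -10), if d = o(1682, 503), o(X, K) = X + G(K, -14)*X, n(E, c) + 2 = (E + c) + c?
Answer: 176206301939/8022522211 ≈ 21.964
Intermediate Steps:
G(v, T) = -15 + T (G(v, T) = T - 15 = -15 + T)
n(E, c) = -2 + E + 2*c (n(E, c) = -2 + ((E + c) + c) = -2 + (E + 2*c) = -2 + E + 2*c)
o(X, K) = -28*X (o(X, K) = X + (-15 - 14)*X = X - 29*X = -28*X)
d = -47096 (d = -28*1682 = -47096)
-854013/(-3702133) + d/n(-2145, -10) = -854013/(-3702133) - 47096/(-2 - 2145 + 2*(-10)) = -854013*(-1/3702133) - 47096/(-2 - 2145 - 20) = 854013/3702133 - 47096/(-2167) = 854013/3702133 - 47096*(-1/2167) = 854013/3702133 + 47096/2167 = 176206301939/8022522211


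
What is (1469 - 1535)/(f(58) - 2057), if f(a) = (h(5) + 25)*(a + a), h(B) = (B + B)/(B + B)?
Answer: -66/959 ≈ -0.068822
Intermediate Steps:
h(B) = 1 (h(B) = (2*B)/((2*B)) = (2*B)*(1/(2*B)) = 1)
f(a) = 52*a (f(a) = (1 + 25)*(a + a) = 26*(2*a) = 52*a)
(1469 - 1535)/(f(58) - 2057) = (1469 - 1535)/(52*58 - 2057) = -66/(3016 - 2057) = -66/959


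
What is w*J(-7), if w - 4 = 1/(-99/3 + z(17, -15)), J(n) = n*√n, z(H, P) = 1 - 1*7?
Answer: -1085*I*√7/39 ≈ -73.606*I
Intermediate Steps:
z(H, P) = -6 (z(H, P) = 1 - 7 = -6)
J(n) = n^(3/2)
w = 155/39 (w = 4 + 1/(-99/3 - 6) = 4 + 1/(-99*⅓ - 6) = 4 + 1/(-33 - 6) = 4 + 1/(-39) = 4 - 1/39 = 155/39 ≈ 3.9744)
w*J(-7) = 155*(-7)^(3/2)/39 = 155*(-7*I*√7)/39 = -1085*I*√7/39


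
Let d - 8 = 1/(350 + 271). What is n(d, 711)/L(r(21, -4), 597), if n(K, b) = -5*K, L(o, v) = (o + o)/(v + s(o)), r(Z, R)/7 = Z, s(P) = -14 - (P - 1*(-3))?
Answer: -10757885/182574 ≈ -58.923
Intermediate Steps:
d = 4969/621 (d = 8 + 1/(350 + 271) = 8 + 1/621 = 4969/621 ≈ 8.0016)
s(P) = -17 - P (s(P) = -14 - (P + 3) = -14 - (3 + P) = -14 + (-3 - P) = -17 - P)
r(Z, R) = 7*Z
L(o, v) = 2*o/(-17 + v - o) (L(o, v) = (o + o)/(v + (-17 - o)) = (2*o)/(-17 + v - o) = 2*o/(-17 + v - o))
n(d, 711)/L(r(21, -4), 597) = (-5*4969/621)/((2*(7*21)/(-17 + 597 - 7*21))) = -24845/(621*(2*147/(-17 + 597 - 1*147))) = -24845/(621*(2*147/(-17 + 597 - 147))) = -24845/(621*(2*147/433)) = -24845/(621*(2*147*(1/433))) = -24845/(621*294/433) = -24845/621*433/294 = -10757885/182574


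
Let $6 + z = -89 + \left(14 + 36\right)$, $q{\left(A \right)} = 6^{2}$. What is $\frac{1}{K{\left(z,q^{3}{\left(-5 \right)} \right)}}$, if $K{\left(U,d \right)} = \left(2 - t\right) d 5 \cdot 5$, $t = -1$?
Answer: $\frac{1}{3499200} \approx 2.8578 \cdot 10^{-7}$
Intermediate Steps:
$q{\left(A \right)} = 36$
$z = -45$ ($z = -6 + \left(-89 + \left(14 + 36\right)\right) = -6 + \left(-89 + 50\right) = -6 - 39 = -45$)
$K{\left(U,d \right)} = 75 d$ ($K{\left(U,d \right)} = \left(2 - -1\right) d 5 \cdot 5 = \left(2 + 1\right) 5 d 5 = 3 \cdot 25 d = 75 d$)
$\frac{1}{K{\left(z,q^{3}{\left(-5 \right)} \right)}} = \frac{1}{75 \cdot 36^{3}} = \frac{1}{75 \cdot 46656} = \frac{1}{3499200}$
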